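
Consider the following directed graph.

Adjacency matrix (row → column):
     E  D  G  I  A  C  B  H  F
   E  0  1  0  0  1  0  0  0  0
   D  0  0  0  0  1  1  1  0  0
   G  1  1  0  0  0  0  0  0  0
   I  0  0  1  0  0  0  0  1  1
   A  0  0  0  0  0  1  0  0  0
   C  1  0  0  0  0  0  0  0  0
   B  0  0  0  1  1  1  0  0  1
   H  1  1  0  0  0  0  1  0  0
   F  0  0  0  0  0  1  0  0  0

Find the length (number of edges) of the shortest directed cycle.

3

For each vertex v, BFS finds the shortest path from v back to v.
The shortest such closed walk is B → I → H → B, length 3.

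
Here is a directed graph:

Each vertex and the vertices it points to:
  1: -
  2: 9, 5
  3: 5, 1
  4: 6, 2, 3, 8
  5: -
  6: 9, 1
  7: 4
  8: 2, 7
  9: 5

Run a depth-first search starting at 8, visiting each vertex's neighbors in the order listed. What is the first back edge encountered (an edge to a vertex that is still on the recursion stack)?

4->8

DFS from 8 (visiting each vertex's neighbors in the order listed); mark gray on enter, black on exit:
8 gray
  2 gray
    9 gray
      5 gray
      5 black
    9 black
    2→5: 5 black — skip
  2 black
  7 gray
    4 gray
      6 gray
        6→9: 9 black — skip
        1 gray
        1 black
      6 black
      4→2: 2 black — skip
      3 gray
        3→5: 5 black — skip
        3→1: 1 black — skip
      3 black
      4→8: 8 is gray → back edge
First back edge: 4 → 8.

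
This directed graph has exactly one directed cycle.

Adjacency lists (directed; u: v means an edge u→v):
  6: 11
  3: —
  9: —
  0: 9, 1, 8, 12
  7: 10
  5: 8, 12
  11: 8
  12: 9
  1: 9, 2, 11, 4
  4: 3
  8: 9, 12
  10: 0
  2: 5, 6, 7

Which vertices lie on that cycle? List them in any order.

0, 1, 2, 7, 10

DFS with gray/black marking from 1:
1 gray
  9 gray
  9 black
  2 gray
    5 gray
      8 gray
        8→9: 9 black — skip
        12 gray
          12→9: 9 black — skip
        12 black
      8 black
      5→12: 12 black — skip
    5 black
    6 gray
      11 gray
        11→8: 8 black — skip
      11 black
    6 black
    7 gray
      10 gray
        0 gray
          0→9: 9 black — skip
          0→1: 1 is gray → back edge
Back edge closes the cycle 1 → 2 → 7 → 10 → 0 → 1; its vertices are {0, 1, 2, 7, 10}.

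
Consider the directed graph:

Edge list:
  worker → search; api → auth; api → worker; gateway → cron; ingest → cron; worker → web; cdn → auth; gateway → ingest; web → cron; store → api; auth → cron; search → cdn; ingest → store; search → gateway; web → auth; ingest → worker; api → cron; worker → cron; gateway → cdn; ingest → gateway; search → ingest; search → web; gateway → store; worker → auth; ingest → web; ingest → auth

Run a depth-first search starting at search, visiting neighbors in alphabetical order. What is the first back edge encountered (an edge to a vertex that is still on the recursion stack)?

ingest->gateway

DFS from search (visiting neighbors in alphabetical order); mark gray on enter, black on exit:
search gray
  cdn gray
    auth gray
      cron gray
      cron black
    auth black
  cdn black
  gateway gray
    gateway→cdn: cdn black — skip
    gateway→cron: cron black — skip
    ingest gray
      ingest→auth: auth black — skip
      ingest→cron: cron black — skip
      ingest→gateway: gateway is gray → back edge
First back edge: ingest → gateway.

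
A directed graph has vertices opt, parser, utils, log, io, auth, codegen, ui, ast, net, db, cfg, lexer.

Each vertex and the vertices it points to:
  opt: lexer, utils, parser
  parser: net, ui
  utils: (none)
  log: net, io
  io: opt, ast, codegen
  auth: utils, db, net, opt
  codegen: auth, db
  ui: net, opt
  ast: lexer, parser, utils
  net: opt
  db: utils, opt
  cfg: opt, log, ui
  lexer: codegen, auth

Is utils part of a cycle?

utils lies on a cycle iff there is a path from utils back to itself.
Exploring from utils, it never reaches itself; equivalently, its strongly connected component is a singleton.

No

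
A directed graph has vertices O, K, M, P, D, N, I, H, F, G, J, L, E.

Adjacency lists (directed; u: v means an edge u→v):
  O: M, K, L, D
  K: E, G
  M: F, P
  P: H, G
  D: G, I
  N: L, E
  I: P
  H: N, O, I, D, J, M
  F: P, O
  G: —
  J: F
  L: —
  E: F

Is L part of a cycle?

No

L lies on a cycle iff there is a path from L back to itself.
Exploring from L, it never reaches itself; equivalently, its strongly connected component is a singleton.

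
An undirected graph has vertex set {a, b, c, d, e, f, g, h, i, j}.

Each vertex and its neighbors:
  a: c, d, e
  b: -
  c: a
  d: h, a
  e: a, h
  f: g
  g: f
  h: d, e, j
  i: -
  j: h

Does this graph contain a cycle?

Yes

DFS, tracking each vertex's parent; an edge to a visited non-parent vertex closes a cycle.
Start from d:
visit d (parent –)
  visit h (parent d)
    h–d: parent, skip
    visit e (parent h)
      visit a (parent e)
        visit c (parent a)
          c–a: parent, skip
        a–d: d visited and ≠ parent → cycle
Cycle: d – h – e – a – d.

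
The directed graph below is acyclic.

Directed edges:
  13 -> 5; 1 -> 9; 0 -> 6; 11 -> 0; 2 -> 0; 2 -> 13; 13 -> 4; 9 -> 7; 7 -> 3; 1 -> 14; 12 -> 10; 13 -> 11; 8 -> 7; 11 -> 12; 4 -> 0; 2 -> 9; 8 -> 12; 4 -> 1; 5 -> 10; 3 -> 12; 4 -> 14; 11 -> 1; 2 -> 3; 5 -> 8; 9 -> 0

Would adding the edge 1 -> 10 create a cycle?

No

Adding 1→10 creates a cycle iff 10 can already reach 1.
Explore from 10: no path reaches 1. The graph stays acyclic.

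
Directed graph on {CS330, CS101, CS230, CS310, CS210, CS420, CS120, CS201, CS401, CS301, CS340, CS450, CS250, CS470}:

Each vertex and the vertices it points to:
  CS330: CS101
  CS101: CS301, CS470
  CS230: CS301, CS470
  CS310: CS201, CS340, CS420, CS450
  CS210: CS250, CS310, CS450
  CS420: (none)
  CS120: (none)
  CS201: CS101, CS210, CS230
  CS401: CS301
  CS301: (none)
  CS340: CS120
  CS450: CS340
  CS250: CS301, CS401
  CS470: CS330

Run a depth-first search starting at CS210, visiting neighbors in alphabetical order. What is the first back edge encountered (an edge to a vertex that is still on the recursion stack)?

CS330→CS101

DFS from CS210 (visiting neighbors in alphabetical order); mark gray on enter, black on exit:
CS210 gray
  CS250 gray
    CS301 gray
    CS301 black
    CS401 gray
      CS401→CS301: CS301 black — skip
    CS401 black
  CS250 black
  CS310 gray
    CS201 gray
      CS101 gray
        CS101→CS301: CS301 black — skip
        CS470 gray
          CS330 gray
            CS330→CS101: CS101 is gray → back edge
First back edge: CS330 → CS101.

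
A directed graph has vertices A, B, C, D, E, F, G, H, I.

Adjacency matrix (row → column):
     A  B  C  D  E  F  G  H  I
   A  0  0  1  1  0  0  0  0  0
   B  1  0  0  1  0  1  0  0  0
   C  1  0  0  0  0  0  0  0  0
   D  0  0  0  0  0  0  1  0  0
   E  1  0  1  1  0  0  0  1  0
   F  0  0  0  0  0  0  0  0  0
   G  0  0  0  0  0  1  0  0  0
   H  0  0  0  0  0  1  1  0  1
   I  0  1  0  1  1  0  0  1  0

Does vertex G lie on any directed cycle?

No

G lies on a cycle iff there is a path from G back to itself.
Exploring from G, it never reaches itself; equivalently, its strongly connected component is a singleton.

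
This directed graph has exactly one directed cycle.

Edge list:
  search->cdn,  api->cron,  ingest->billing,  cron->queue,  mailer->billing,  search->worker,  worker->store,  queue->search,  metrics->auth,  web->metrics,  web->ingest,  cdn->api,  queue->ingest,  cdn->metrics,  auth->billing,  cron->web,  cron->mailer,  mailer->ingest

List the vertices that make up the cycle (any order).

api, cdn, cron, queue, search

DFS with gray/black marking from search:
search gray
  worker gray
    store gray
    store black
  worker black
  cdn gray
    api gray
      cron gray
        mailer gray
          ingest gray
            billing gray
            billing black
          ingest black
          mailer→billing: billing black — skip
        mailer black
        web gray
          metrics gray
            auth gray
              auth→billing: billing black — skip
            auth black
          metrics black
          web→ingest: ingest black — skip
        web black
        queue gray
          queue→ingest: ingest black — skip
          queue→search: search is gray → back edge
Back edge closes the cycle search → cdn → api → cron → queue → search; its vertices are {api, cdn, cron, queue, search}.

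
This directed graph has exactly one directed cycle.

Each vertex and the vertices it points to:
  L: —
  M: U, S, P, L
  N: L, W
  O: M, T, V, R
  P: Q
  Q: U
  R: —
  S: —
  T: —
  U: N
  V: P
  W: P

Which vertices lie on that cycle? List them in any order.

N, P, Q, U, W

DFS with gray/black marking from U:
U gray
  N gray
    L gray
    L black
    W gray
      P gray
        Q gray
          Q→U: U is gray → back edge
Back edge closes the cycle U → N → W → P → Q → U; its vertices are {N, P, Q, U, W}.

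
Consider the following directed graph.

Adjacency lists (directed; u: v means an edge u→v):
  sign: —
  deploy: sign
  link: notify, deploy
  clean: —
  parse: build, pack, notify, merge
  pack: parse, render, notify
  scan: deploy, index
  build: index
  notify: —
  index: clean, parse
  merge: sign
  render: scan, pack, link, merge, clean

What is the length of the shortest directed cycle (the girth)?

2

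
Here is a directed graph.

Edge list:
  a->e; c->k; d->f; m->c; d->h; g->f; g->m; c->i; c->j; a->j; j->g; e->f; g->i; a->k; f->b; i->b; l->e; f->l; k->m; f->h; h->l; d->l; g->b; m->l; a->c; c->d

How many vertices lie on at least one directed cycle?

9

A vertex is on a directed cycle iff it belongs to a strongly connected component of size ≥ 2 (or has a self-loop).
The vertices on cycles are {c, e, f, g, h, j, k, l, m} — 9 in total.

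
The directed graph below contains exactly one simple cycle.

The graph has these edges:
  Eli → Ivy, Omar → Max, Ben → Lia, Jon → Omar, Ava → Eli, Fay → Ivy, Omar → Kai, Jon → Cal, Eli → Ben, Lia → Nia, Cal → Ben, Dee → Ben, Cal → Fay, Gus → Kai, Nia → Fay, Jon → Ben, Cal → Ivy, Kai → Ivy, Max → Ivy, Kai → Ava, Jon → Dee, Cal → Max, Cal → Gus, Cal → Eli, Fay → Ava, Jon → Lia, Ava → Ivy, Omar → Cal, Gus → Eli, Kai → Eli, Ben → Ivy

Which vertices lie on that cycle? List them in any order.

Ava, Ben, Eli, Fay, Lia, Nia

DFS with gray/black marking from Lia:
Lia gray
  Nia gray
    Fay gray
      Ivy gray
      Ivy black
      Ava gray
        Ava→Ivy: Ivy black — skip
        Eli gray
          Ben gray
            Ben→Lia: Lia is gray → back edge
Back edge closes the cycle Lia → Nia → Fay → Ava → Eli → Ben → Lia; its vertices are {Ava, Ben, Eli, Fay, Lia, Nia}.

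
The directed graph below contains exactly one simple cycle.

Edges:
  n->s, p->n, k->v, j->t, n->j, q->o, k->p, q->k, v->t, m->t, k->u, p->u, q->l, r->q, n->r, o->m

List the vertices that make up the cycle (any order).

DFS with gray/black marking from n:
n gray
  j gray
    t gray
    t black
  j black
  r gray
    q gray
      l gray
      l black
      k gray
        p gray
          u gray
          u black
          p→n: n is gray → back edge
Back edge closes the cycle n → r → q → k → p → n; its vertices are {k, n, p, q, r}.

k, n, p, q, r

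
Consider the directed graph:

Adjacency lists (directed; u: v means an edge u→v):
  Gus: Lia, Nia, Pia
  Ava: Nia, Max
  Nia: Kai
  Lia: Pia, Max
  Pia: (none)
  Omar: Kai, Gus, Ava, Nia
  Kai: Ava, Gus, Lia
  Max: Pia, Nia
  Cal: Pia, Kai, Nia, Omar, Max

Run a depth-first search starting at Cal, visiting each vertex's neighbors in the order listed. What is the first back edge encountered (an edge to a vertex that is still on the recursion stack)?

Nia→Kai

DFS from Cal (visiting each vertex's neighbors in the order listed); mark gray on enter, black on exit:
Cal gray
  Pia gray
  Pia black
  Kai gray
    Ava gray
      Nia gray
        Nia→Kai: Kai is gray → back edge
First back edge: Nia → Kai.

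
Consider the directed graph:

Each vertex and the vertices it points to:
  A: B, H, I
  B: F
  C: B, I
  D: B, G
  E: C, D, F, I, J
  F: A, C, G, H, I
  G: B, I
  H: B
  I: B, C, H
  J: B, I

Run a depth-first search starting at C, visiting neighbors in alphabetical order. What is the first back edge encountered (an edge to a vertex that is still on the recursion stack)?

DFS from C (visiting neighbors in alphabetical order); mark gray on enter, black on exit:
C gray
  B gray
    F gray
      A gray
        A→B: B is gray → back edge
First back edge: A → B.

A→B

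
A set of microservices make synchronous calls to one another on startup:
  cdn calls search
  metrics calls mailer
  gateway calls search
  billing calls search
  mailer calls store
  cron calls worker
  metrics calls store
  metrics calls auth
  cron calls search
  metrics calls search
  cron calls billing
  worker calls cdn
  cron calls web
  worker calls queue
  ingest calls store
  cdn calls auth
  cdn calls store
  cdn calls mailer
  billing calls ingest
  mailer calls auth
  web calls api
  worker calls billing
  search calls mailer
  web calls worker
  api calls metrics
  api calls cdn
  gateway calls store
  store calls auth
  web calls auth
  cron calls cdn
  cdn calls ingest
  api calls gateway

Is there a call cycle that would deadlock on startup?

DFS with white/gray/black marking, starting from web:
web gray
  worker gray
    cdn gray
      auth gray
      auth black
      search gray
        mailer gray
          mailer→auth: auth black — skip
          store gray
            store→auth: auth black — skip
          store black
        mailer black
      search black
      ingest gray
        ingest→store: store black — skip
      ingest black
      cdn→mailer: mailer black — skip
      cdn→store: store black — skip
    cdn black
    queue gray
    queue black
    billing gray
      billing→search: search black — skip
      billing→ingest: ingest black — skip
    billing black
  worker black
  api gray
    metrics gray
      metrics→search: search black — skip
      metrics→mailer: mailer black — skip
      metrics→store: store black — skip
      metrics→auth: auth black — skip
    metrics black
    api→cdn: cdn black — skip
    gateway gray
      gateway→store: store black — skip
      gateway→search: search black — skip
    gateway black
  api black
  web→auth: auth black — skip
web black
cron gray
  cron→search: search black — skip
  cron→worker: worker black — skip
  cron→billing: billing black — skip
  cron→cdn: cdn black — skip
  cron→web: web black — skip
cron black
Every edge goes to a white or black vertex — no back edge, so the graph is acyclic.

No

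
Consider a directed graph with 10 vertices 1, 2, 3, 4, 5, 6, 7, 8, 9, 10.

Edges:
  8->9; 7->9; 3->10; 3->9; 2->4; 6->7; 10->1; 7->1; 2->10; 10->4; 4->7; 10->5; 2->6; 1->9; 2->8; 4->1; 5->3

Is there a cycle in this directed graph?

Yes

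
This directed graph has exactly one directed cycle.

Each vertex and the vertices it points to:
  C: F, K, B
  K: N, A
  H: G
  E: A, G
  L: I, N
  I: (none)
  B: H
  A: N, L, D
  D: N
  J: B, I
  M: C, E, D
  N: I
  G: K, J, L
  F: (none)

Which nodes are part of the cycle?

B, G, H, J

DFS with gray/black marking from G:
G gray
  K gray
    N gray
      I gray
      I black
    N black
    A gray
      A→N: N black — skip
      L gray
        L→I: I black — skip
        L→N: N black — skip
      L black
      D gray
        D→N: N black — skip
      D black
    A black
  K black
  J gray
    B gray
      H gray
        H→G: G is gray → back edge
Back edge closes the cycle G → J → B → H → G; its vertices are {B, G, H, J}.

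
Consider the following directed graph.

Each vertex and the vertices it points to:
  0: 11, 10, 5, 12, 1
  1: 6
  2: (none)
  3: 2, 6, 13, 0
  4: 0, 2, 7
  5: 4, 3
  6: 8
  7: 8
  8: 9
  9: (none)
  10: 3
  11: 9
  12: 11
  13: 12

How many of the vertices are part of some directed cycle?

5

A vertex is on a directed cycle iff it belongs to a strongly connected component of size ≥ 2 (or has a self-loop).
The vertices on cycles are {0, 3, 4, 5, 10} — 5 in total.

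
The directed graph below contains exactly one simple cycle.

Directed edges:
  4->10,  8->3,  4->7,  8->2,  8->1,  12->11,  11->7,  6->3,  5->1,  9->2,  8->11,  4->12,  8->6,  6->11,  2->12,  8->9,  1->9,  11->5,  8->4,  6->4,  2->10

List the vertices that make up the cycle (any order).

1, 2, 5, 9, 11, 12

DFS with gray/black marking from 12:
12 gray
  11 gray
    7 gray
    7 black
    5 gray
      1 gray
        9 gray
          2 gray
            2→12: 12 is gray → back edge
Back edge closes the cycle 12 → 11 → 5 → 1 → 9 → 2 → 12; its vertices are {1, 2, 5, 9, 11, 12}.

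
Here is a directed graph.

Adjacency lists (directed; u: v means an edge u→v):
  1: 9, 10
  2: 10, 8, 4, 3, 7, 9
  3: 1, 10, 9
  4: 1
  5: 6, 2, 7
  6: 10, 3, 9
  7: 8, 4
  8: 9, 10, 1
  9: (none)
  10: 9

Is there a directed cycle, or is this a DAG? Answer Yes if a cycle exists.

No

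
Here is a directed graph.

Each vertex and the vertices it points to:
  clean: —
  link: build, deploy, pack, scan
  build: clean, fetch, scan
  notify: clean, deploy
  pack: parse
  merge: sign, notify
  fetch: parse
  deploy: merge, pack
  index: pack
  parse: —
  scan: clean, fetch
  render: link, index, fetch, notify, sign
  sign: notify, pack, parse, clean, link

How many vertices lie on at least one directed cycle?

A vertex is on a directed cycle iff it belongs to a strongly connected component of size ≥ 2 (or has a self-loop).
The vertices on cycles are {link, sign, merge, deploy, notify} — 5 in total.

5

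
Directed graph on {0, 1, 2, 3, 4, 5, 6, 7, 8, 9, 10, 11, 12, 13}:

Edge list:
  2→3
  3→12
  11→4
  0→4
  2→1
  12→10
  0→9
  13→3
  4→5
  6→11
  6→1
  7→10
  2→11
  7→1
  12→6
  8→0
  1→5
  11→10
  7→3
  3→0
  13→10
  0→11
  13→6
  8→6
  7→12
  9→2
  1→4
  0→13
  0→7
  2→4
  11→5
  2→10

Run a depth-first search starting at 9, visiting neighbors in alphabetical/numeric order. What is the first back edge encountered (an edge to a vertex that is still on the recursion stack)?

DFS from 9 (visiting neighbors in alphabetical/numeric order); mark gray on enter, black on exit:
9 gray
  2 gray
    1 gray
      4 gray
        5 gray
        5 black
      4 black
      1→5: 5 black — skip
    1 black
    3 gray
      0 gray
        0→4: 4 black — skip
        7 gray
          7→1: 1 black — skip
          7→3: 3 is gray → back edge
First back edge: 7 → 3.

7->3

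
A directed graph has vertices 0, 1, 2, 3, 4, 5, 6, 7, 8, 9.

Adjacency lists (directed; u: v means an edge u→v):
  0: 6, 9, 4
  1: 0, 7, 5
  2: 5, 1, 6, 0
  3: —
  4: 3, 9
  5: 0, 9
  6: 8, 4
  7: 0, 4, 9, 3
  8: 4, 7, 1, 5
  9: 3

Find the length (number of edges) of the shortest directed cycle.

4

For each vertex v, BFS finds the shortest path from v back to v.
The shortest such closed walk is 6 → 8 → 7 → 0 → 6, length 4.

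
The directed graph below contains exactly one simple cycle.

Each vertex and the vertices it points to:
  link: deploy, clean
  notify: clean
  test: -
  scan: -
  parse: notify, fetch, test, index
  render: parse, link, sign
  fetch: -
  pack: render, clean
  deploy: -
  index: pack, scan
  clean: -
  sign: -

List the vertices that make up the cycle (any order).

DFS with gray/black marking from render:
render gray
  parse gray
    notify gray
      clean gray
      clean black
    notify black
    fetch gray
    fetch black
    test gray
    test black
    index gray
      pack gray
        pack→render: render is gray → back edge
Back edge closes the cycle render → parse → index → pack → render; its vertices are {pack, index, parse, render}.

pack, index, parse, render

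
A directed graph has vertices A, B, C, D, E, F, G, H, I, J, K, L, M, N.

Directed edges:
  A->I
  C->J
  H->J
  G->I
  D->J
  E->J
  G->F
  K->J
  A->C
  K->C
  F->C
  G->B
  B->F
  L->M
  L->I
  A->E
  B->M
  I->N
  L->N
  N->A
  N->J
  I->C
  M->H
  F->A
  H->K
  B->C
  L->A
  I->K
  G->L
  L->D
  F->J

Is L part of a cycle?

L lies on a cycle iff there is a path from L back to itself.
Exploring from L, it never reaches itself; equivalently, its strongly connected component is a singleton.

No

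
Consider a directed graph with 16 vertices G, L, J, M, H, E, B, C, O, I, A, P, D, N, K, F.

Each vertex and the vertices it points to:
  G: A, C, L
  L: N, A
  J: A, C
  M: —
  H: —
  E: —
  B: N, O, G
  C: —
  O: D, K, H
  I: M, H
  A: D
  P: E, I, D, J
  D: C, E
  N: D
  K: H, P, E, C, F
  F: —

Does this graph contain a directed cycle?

No

DFS with white/gray/black marking, starting from G:
G gray
  A gray
    D gray
      C gray
      C black
      E gray
      E black
    D black
  A black
  G→C: C black — skip
  L gray
    N gray
      N→D: D black — skip
    N black
    L→A: A black — skip
  L black
G black
J gray
  J→A: A black — skip
  J→C: C black — skip
J black
M gray
M black
H gray
H black
B gray
  B→N: N black — skip
  O gray
    O→D: D black — skip
    K gray
      K→H: H black — skip
      P gray
        P→E: E black — skip
        I gray
          I→M: M black — skip
          I→H: H black — skip
        I black
        P→D: D black — skip
        P→J: J black — skip
      P black
      K→E: E black — skip
      K→C: C black — skip
      F gray
      F black
    K black
    O→H: H black — skip
  O black
  B→G: G black — skip
B black
Every edge goes to a white or black vertex — no back edge, so the graph is acyclic.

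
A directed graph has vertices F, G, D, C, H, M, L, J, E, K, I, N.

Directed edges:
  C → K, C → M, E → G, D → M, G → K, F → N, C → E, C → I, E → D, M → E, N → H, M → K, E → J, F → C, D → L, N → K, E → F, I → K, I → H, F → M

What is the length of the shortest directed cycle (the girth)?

3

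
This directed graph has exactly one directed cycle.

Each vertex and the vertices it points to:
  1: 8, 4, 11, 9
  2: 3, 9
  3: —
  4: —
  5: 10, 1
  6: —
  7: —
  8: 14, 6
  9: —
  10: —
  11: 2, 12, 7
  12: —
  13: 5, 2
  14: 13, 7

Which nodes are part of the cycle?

1, 5, 8, 13, 14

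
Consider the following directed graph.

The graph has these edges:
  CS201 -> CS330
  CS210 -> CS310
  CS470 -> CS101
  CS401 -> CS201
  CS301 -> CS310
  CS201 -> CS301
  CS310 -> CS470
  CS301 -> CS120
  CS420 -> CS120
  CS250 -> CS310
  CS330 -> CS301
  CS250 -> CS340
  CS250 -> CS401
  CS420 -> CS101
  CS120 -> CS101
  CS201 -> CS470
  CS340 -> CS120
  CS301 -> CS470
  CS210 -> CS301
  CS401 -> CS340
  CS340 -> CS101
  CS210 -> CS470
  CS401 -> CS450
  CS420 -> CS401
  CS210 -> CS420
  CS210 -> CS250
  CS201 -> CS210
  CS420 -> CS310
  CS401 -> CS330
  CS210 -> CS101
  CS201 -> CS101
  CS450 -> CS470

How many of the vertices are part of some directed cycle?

A vertex is on a directed cycle iff it belongs to a strongly connected component of size ≥ 2 (or has a self-loop).
The vertices on cycles are {CS201, CS210, CS250, CS401, CS420} — 5 in total.

5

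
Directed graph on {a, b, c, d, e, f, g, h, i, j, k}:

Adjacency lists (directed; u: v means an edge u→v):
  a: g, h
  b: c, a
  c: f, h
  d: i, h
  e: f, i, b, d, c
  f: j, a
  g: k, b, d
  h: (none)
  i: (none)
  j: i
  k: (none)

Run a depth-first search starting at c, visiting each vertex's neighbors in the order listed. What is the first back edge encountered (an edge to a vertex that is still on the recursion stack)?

b->c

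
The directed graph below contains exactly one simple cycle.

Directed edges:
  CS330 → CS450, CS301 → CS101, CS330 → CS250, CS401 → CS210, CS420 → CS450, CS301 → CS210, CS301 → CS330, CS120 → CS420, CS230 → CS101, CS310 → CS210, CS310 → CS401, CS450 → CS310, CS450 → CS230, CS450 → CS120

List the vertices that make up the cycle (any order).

CS120, CS420, CS450

DFS with gray/black marking from CS450:
CS450 gray
  CS120 gray
    CS420 gray
      CS420→CS450: CS450 is gray → back edge
Back edge closes the cycle CS450 → CS120 → CS420 → CS450; its vertices are {CS120, CS420, CS450}.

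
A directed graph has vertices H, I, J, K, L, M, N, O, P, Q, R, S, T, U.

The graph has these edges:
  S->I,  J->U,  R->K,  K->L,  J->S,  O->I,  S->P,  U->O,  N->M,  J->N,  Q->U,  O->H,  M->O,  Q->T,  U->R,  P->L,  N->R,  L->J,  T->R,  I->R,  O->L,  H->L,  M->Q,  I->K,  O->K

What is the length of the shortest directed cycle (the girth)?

For each vertex v, BFS finds the shortest path from v back to v.
The shortest such closed walk is J → U → O → L → J, length 4.

4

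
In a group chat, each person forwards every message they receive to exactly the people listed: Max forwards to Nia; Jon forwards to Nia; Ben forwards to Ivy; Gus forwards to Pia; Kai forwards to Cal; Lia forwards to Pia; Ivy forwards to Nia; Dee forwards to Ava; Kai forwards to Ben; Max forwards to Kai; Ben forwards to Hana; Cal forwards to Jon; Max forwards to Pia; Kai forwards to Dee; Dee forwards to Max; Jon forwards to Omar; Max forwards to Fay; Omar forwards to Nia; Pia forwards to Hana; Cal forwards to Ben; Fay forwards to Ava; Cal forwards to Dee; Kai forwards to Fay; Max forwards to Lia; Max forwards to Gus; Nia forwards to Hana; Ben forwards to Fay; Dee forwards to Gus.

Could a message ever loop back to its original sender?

DFS with white/gray/black marking, starting from Max:
Max gray
  Kai gray
    Dee gray
      Ava gray
      Ava black
      Dee→Max: Max is gray → back edge
Back edge found, so a cycle exists: Max → Kai → Dee → Max.

Yes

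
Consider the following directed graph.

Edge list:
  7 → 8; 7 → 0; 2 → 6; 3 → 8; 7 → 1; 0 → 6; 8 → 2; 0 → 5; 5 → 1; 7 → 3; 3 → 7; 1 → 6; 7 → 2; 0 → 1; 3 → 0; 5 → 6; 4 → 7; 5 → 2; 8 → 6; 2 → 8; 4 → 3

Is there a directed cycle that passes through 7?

7 is on a cycle iff 7 can reach itself via ≥1 edge.
7 → 3 → 7 — yes.

Yes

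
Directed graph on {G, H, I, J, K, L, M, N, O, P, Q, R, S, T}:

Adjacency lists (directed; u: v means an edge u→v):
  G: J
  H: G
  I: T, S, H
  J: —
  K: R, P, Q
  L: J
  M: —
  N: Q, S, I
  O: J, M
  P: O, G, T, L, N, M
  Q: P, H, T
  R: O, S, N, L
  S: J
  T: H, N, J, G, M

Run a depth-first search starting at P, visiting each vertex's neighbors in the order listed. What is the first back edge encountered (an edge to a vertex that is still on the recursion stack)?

Q→P

DFS from P (visiting each vertex's neighbors in the order listed); mark gray on enter, black on exit:
P gray
  O gray
    J gray
    J black
    M gray
    M black
  O black
  G gray
    G→J: J black — skip
  G black
  T gray
    H gray
      H→G: G black — skip
    H black
    N gray
      Q gray
        Q→P: P is gray → back edge
First back edge: Q → P.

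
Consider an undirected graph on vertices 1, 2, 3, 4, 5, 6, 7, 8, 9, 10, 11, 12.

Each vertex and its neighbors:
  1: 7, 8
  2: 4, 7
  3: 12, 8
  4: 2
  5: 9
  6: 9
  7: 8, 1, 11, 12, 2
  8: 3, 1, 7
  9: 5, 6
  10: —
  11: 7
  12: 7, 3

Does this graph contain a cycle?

Yes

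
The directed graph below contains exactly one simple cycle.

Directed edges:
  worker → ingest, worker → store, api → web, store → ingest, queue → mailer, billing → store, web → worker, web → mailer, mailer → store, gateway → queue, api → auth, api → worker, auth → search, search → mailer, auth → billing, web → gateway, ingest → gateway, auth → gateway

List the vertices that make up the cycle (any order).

queue, store, ingest, mailer, gateway

DFS with gray/black marking from gateway:
gateway gray
  queue gray
    mailer gray
      store gray
        ingest gray
          ingest→gateway: gateway is gray → back edge
Back edge closes the cycle gateway → queue → mailer → store → ingest → gateway; its vertices are {queue, store, ingest, mailer, gateway}.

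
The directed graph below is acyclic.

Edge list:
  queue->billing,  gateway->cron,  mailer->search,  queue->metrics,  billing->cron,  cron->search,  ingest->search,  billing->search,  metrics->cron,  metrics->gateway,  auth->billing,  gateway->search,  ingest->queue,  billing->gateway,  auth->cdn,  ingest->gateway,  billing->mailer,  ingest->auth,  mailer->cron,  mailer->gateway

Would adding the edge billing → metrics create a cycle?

No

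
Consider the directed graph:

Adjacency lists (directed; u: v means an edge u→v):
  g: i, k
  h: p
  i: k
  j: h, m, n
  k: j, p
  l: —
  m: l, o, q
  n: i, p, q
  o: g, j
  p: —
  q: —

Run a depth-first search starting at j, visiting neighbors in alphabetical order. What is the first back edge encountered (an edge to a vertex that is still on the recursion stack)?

DFS from j (visiting neighbors in alphabetical order); mark gray on enter, black on exit:
j gray
  h gray
    p gray
    p black
  h black
  m gray
    l gray
    l black
    o gray
      g gray
        i gray
          k gray
            k→j: j is gray → back edge
First back edge: k → j.

k->j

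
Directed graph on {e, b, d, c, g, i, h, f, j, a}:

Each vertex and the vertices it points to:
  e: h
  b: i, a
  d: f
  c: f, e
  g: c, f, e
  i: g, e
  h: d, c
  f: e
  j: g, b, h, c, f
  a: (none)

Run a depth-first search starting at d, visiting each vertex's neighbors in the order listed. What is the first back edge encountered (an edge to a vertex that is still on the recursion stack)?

DFS from d (visiting each vertex's neighbors in the order listed); mark gray on enter, black on exit:
d gray
  f gray
    e gray
      h gray
        h→d: d is gray → back edge
First back edge: h → d.

h→d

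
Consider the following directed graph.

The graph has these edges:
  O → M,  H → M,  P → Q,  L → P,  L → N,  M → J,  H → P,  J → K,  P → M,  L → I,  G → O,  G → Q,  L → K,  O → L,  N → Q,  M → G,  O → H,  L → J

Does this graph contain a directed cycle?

Yes

DFS with white/gray/black marking, starting from J:
J gray
  K gray
  K black
J black
Q gray
Q black
L gray
  I gray
  I black
  P gray
    M gray
      M→J: J black — skip
      G gray
        G→Q: Q black — skip
        O gray
          O→L: L is gray → back edge
Back edge found, so a cycle exists: L → P → M → G → O → L.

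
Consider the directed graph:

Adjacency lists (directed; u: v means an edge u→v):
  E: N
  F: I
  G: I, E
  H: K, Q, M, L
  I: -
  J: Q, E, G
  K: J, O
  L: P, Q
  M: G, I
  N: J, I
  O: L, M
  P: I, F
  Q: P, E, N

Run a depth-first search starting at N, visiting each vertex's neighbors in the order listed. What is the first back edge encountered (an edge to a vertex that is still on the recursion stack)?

DFS from N (visiting each vertex's neighbors in the order listed); mark gray on enter, black on exit:
N gray
  J gray
    Q gray
      P gray
        I gray
        I black
        F gray
          F→I: I black — skip
        F black
      P black
      E gray
        E→N: N is gray → back edge
First back edge: E → N.

E->N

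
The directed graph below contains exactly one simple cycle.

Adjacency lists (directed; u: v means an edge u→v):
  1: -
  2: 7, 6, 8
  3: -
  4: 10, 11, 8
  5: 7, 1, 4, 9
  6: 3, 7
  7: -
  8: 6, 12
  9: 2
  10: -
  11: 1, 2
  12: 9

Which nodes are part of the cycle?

DFS with gray/black marking from 8:
8 gray
  6 gray
    3 gray
    3 black
    7 gray
    7 black
  6 black
  12 gray
    9 gray
      2 gray
        2→7: 7 black — skip
        2→6: 6 black — skip
        2→8: 8 is gray → back edge
Back edge closes the cycle 8 → 12 → 9 → 2 → 8; its vertices are {2, 8, 9, 12}.

2, 8, 9, 12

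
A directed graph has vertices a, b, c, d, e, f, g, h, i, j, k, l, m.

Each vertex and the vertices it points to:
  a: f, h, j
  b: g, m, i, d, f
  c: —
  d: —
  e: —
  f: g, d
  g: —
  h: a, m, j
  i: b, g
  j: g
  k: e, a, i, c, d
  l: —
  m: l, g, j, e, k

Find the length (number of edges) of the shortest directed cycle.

For each vertex v, BFS finds the shortest path from v back to v.
The shortest such closed walk is b → i → b, length 2.

2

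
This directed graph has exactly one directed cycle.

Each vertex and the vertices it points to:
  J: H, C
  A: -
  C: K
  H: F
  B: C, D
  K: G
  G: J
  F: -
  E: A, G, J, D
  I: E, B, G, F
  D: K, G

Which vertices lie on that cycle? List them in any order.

C, G, J, K

DFS with gray/black marking from J:
J gray
  H gray
    F gray
    F black
  H black
  C gray
    K gray
      G gray
        G→J: J is gray → back edge
Back edge closes the cycle J → C → K → G → J; its vertices are {C, G, J, K}.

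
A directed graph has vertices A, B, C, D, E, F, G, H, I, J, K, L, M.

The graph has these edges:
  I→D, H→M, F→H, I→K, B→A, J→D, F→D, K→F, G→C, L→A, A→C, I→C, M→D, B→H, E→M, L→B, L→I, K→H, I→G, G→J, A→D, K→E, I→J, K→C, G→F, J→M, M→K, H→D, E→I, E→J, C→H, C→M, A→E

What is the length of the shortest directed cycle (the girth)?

3

For each vertex v, BFS finds the shortest path from v back to v.
The shortest such closed walk is I → K → E → I, length 3.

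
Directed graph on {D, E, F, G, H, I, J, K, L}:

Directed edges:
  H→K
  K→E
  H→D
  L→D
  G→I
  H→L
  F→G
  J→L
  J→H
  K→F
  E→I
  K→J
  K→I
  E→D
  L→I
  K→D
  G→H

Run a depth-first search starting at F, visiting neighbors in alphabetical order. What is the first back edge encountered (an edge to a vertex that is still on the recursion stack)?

K→F

DFS from F (visiting neighbors in alphabetical order); mark gray on enter, black on exit:
F gray
  G gray
    H gray
      D gray
      D black
      K gray
        K→D: D black — skip
        E gray
          E→D: D black — skip
          I gray
          I black
        E black
        K→F: F is gray → back edge
First back edge: K → F.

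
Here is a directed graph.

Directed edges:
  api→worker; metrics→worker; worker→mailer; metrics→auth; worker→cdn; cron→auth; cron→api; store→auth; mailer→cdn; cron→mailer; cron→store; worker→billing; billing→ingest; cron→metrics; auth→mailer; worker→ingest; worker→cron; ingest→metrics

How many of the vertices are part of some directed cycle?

6

A vertex is on a directed cycle iff it belongs to a strongly connected component of size ≥ 2 (or has a self-loop).
The vertices on cycles are {api, cron, ingest, worker, billing, metrics} — 6 in total.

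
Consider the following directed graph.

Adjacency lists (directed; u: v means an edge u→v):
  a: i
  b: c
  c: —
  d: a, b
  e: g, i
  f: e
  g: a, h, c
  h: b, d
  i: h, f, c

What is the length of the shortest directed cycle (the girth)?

3

For each vertex v, BFS finds the shortest path from v back to v.
The shortest such closed walk is e → i → f → e, length 3.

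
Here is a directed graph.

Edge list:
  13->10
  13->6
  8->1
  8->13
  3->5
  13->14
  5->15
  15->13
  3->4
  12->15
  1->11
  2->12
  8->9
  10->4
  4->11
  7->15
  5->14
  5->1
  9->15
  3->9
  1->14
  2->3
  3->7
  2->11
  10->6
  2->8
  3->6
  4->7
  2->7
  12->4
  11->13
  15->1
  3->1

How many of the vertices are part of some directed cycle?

A vertex is on a directed cycle iff it belongs to a strongly connected component of size ≥ 2 (or has a self-loop).
The vertices on cycles are {1, 4, 7, 10, 11, 13, 15} — 7 in total.

7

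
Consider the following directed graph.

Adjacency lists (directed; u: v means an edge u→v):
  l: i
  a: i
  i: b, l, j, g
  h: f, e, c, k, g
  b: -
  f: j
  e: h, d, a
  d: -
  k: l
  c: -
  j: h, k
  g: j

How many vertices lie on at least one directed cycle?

A vertex is on a directed cycle iff it belongs to a strongly connected component of size ≥ 2 (or has a self-loop).
The vertices on cycles are {a, e, f, g, h, i, j, k, l} — 9 in total.

9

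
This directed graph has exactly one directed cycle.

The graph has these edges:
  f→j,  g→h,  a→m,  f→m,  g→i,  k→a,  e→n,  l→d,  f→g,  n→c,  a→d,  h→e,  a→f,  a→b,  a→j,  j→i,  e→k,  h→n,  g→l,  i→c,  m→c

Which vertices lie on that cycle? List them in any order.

a, e, f, g, h, k

DFS with gray/black marking from a:
a gray
  j gray
    i gray
      c gray
      c black
    i black
  j black
  b gray
  b black
  d gray
  d black
  m gray
    m→c: c black — skip
  m black
  f gray
    f→j: j black — skip
    f→m: m black — skip
    g gray
      l gray
        l→d: d black — skip
      l black
      h gray
        n gray
          n→c: c black — skip
        n black
        e gray
          k gray
            k→a: a is gray → back edge
Back edge closes the cycle a → f → g → h → e → k → a; its vertices are {a, e, f, g, h, k}.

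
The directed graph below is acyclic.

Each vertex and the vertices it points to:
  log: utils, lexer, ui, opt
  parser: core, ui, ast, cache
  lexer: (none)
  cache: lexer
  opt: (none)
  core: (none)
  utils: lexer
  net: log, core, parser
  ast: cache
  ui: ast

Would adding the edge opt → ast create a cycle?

Adding opt→ast creates a cycle iff ast can already reach opt.
Explore from ast: no path reaches opt. The graph stays acyclic.

No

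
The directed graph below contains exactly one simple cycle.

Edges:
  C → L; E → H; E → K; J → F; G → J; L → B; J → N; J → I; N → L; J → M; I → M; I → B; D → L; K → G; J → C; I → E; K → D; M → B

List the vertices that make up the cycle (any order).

DFS with gray/black marking from J:
J gray
  F gray
  F black
  I gray
    E gray
      K gray
        D gray
          L gray
            B gray
            B black
          L black
        D black
        G gray
          G→J: J is gray → back edge
Back edge closes the cycle J → I → E → K → G → J; its vertices are {E, G, I, J, K}.

E, G, I, J, K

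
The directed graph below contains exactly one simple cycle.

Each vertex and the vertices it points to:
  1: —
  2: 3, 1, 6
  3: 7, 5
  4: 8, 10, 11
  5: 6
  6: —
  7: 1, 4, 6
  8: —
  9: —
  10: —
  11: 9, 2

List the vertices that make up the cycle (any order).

2, 3, 4, 7, 11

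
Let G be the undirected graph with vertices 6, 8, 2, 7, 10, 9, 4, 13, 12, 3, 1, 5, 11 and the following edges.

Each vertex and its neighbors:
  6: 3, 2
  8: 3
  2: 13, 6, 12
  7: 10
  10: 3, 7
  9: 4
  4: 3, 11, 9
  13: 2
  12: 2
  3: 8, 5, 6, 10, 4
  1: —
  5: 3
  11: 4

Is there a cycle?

DFS, tracking each vertex's parent; an edge to a visited non-parent vertex closes a cycle.
Start from 1:
visit 1 (parent –)
visit 6 (parent –)
  visit 3 (parent 6)
    visit 8 (parent 3)
      8–3: parent, skip
    visit 5 (parent 3)
      5–3: parent, skip
    3–6: parent, skip
    visit 10 (parent 3)
      10–3: parent, skip
      visit 7 (parent 10)
        7–10: parent, skip
    visit 4 (parent 3)
      4–3: parent, skip
      visit 11 (parent 4)
        11–4: parent, skip
      visit 9 (parent 4)
        9–4: parent, skip
  visit 2 (parent 6)
    visit 13 (parent 2)
      13–2: parent, skip
    2–6: parent, skip
    visit 12 (parent 2)
      12–2: parent, skip
No non-parent visited neighbor found — the graph is a forest.

No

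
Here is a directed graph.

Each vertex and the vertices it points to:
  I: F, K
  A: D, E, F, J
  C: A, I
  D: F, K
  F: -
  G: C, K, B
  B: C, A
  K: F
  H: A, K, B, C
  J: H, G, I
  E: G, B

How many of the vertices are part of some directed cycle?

7

A vertex is on a directed cycle iff it belongs to a strongly connected component of size ≥ 2 (or has a self-loop).
The vertices on cycles are {A, B, C, E, G, H, J} — 7 in total.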